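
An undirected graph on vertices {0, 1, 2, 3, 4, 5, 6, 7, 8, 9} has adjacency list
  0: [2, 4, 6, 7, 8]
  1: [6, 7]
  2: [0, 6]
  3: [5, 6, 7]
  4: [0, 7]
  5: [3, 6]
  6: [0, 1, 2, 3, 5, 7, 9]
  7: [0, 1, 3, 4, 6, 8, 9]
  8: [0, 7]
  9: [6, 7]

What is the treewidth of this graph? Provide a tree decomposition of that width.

Treewidth 2.
Bags: B1 = {0, 6, 7}  B2 = {0, 7, 8}  B3 = {0, 2, 6}  B4 = {3, 6, 7}  B5 = {6, 7, 9}  B6 = {3, 5, 6}  B7 = {0, 4, 7}  B8 = {1, 6, 7}
Tree: B1–B2, B1–B3, B1–B4, B1–B5, B4–B6, B1–B7, B4–B8

Each bag holds 3 vertices, so the decomposition has width 2, which upper-bounds the treewidth. On the other hand G contains the 3-clique {0, 7, 8}. A clique must lie in a single bag of any decomposition, so no decomposition can have width below 2. Hence tw(G) = 2 exactly.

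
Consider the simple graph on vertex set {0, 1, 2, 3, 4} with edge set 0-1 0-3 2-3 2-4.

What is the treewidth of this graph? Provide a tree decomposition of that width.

Treewidth 1.
One optimal decomposition is:
Bags: B1 = {0, 1}  B2 = {0, 3}  B3 = {2, 3}  B4 = {2, 4}
Tree: B1–B2, B2–B3, B3–B4

Every bag has size at most 2, so the width is 2 − 1 = 1 and tw(G) ≤ 1. G has an edge, so its treewidth is at least 1. The upper and lower bounds meet at 1, so that is the treewidth.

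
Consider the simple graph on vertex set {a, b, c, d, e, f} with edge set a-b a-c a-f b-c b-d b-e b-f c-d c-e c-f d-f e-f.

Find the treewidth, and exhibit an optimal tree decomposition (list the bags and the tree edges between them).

Treewidth 3.
One such decomposition:
Bags: B1 = {a, b, c, f}  B2 = {b, c, d, f}  B3 = {b, c, e, f}
Tree: B1–B2, B1–B3

Every bag has size at most 4, so the width is 4 − 1 = 3 and tw(G) ≤ 3. Conversely, {b, c, d, f} is a clique of size 4, and the vertices of any clique must share a bag in every tree decomposition; so some bag has ≥ 4 vertices and tw(G) ≥ 3. Combining the bounds, tw(G) = 3.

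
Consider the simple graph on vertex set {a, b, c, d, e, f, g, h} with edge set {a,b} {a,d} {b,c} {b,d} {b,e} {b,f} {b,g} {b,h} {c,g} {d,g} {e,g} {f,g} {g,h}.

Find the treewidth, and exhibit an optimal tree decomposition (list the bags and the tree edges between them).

Each bag holds 3 vertices, so the decomposition has width 2, which upper-bounds the treewidth. Conversely, {b, d, g} is a clique of size 3, and the vertices of any clique must share a bag in every tree decomposition; so some bag has ≥ 3 vertices and tw(G) ≥ 2. Hence tw(G) = 2 exactly.

Treewidth 2.
Bags: B1 = {a, b, d}  B2 = {b, d, g}  B3 = {b, f, g}  B4 = {b, c, g}  B5 = {b, e, g}  B6 = {b, g, h}
Tree: B1–B2, B2–B3, B2–B4, B3–B5, B3–B6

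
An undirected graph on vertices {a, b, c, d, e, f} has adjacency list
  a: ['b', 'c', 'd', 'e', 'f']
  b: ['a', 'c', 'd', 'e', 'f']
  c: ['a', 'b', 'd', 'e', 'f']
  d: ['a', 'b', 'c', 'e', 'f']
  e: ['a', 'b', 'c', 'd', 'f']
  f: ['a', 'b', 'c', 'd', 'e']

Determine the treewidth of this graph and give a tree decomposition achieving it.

Treewidth 5.
Bags: B1 = {a, b, c, d, e, f}
Tree: (single bag)

A single bag containing all 6 vertices is trivially a valid decomposition of width 5. On the other hand G contains the 6-clique {a, b, c, d, e, f}. A clique must lie in a single bag of any decomposition, so no decomposition can have width below 5. The upper and lower bounds meet at 5, so that is the treewidth.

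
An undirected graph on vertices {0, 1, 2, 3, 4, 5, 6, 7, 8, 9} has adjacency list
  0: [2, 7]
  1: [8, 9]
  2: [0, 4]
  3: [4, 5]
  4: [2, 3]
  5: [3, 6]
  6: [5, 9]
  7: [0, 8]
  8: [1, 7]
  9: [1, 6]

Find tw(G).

A width-2 tree decomposition is:
Bags: B1 = {5, 6, 9}  B2 = {3, 5, 9}  B3 = {3, 4, 9}  B4 = {2, 4, 9}  B5 = {0, 2, 9}  B6 = {0, 7, 9}  B7 = {7, 8, 9}  B8 = {1, 8, 9}
Tree: B1–B2, B2–B3, B3–B4, B4–B5, B5–B6, B6–B7, B7–B8
The largest bag has 3 vertices, giving width 2; this decomposition certifies tw(G) ≤ 2. For the lower bound, G contains the cycle 9–6–5–3–4–2–0–7–8–1–9, so G is not a forest; only forests have treewidth ≤ 1, hence tw(G) ≥ 2. Combining the bounds, tw(G) = 2.

2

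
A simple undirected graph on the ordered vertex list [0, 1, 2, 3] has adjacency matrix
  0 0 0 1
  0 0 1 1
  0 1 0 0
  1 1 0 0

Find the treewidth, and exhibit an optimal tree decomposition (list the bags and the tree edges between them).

Each bag holds 2 vertices, so the decomposition has width 1, which upper-bounds the treewidth. Any graph with an edge has treewidth ≥ 1, and G has the edge 0–3. The upper and lower bounds meet at 1, so that is the treewidth.

Treewidth 1.
Bags: B1 = {0, 3}  B2 = {1, 3}  B3 = {1, 2}
Tree: B1–B2, B2–B3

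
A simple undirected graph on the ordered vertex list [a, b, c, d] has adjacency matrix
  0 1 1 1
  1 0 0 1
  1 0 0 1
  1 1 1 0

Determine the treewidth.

A width-2 tree decomposition is:
Bags: B1 = {a, c, d}  B2 = {a, b, d}
Tree: B1–B2
Each bag holds 3 vertices, so the decomposition has width 2, which upper-bounds the treewidth. For the lower bound, the 3 vertices {a, c, d} are pairwise adjacent, and any tree decomposition puts a clique entirely inside one bag — forcing width ≥ 2. Therefore the treewidth is 2.

2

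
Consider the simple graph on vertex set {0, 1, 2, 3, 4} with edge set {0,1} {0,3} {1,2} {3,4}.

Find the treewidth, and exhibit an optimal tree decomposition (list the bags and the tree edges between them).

Each bag holds 2 vertices, so the decomposition has width 1, which upper-bounds the treewidth. Since G has at least one edge (e.g. 4–3), it is not an edgeless graph, so tw(G) ≥ 1. Hence tw(G) = 1 exactly.

Treewidth 1.
Bags: B1 = {3, 4}  B2 = {0, 3}  B3 = {0, 1}  B4 = {1, 2}
Tree: B1–B2, B2–B3, B3–B4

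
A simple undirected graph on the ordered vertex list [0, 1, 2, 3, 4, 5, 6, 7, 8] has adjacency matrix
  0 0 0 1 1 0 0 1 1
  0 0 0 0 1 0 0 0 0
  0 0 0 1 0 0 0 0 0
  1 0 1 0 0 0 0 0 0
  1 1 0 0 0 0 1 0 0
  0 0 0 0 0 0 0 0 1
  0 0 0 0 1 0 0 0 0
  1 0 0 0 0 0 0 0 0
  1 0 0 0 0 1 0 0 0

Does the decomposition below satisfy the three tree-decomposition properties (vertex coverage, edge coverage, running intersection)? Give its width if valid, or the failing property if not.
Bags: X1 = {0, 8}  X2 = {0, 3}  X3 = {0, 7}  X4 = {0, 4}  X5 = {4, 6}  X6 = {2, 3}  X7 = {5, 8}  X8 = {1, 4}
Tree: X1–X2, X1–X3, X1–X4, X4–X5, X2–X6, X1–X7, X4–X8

Yes; width 1.

Every vertex of G appears in some bag (union = {0, 1, 2, 3, 4, 5, 6, 7, 8}); every edge is covered by a bag; and for each vertex v the set of bags containing v is connected in the bag tree. The decomposition is therefore valid. The largest bag has 2 vertices, so the width is 1.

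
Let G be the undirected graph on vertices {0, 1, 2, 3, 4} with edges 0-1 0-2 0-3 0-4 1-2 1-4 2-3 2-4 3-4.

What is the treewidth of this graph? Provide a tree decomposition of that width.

Every bag has size at most 4, so the width is 4 − 1 = 3 and tw(G) ≤ 3. For the lower bound, the 4 vertices {0, 1, 2, 4} are pairwise adjacent, and any tree decomposition puts a clique entirely inside one bag — forcing width ≥ 3. The upper and lower bounds meet at 3, so that is the treewidth.

Treewidth 3.
One such decomposition:
Bags: B1 = {0, 2, 3, 4}  B2 = {0, 1, 2, 4}
Tree: B1–B2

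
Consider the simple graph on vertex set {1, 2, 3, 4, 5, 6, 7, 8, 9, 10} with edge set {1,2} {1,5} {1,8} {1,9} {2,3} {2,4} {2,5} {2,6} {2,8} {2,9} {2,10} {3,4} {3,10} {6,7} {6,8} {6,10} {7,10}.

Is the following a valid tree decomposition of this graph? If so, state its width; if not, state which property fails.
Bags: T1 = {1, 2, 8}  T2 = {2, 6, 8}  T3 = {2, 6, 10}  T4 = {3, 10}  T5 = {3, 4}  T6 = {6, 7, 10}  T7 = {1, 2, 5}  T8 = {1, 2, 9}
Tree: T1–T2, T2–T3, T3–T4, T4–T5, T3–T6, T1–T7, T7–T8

A tree decomposition must satisfy three properties: every vertex lies in some bag; for every edge, both endpoints lie together in some bag; and for every vertex, the bags containing it form a connected subtree. Here edge (2,3) lies in no bag, so the decomposition is invalid.

No — edge (2,3) lies in no bag.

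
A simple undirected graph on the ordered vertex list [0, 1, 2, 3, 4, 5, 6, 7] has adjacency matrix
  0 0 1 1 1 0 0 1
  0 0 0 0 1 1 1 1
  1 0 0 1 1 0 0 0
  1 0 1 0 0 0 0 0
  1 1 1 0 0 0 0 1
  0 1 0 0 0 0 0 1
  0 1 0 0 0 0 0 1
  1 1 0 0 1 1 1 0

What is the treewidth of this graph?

2

A width-2 tree decomposition is:
Bags: B1 = {1, 4, 7}  B2 = {1, 6, 7}  B3 = {0, 4, 7}  B4 = {1, 5, 7}  B5 = {0, 2, 4}  B6 = {0, 2, 3}
Tree: B1–B2, B1–B3, B2–B4, B3–B5, B5–B6
Each bag holds 3 vertices, so the decomposition has width 2, which upper-bounds the treewidth. On the other hand G contains the 3-clique {0, 2, 3}. A clique must lie in a single bag of any decomposition, so no decomposition can have width below 2. Combining the bounds, tw(G) = 2.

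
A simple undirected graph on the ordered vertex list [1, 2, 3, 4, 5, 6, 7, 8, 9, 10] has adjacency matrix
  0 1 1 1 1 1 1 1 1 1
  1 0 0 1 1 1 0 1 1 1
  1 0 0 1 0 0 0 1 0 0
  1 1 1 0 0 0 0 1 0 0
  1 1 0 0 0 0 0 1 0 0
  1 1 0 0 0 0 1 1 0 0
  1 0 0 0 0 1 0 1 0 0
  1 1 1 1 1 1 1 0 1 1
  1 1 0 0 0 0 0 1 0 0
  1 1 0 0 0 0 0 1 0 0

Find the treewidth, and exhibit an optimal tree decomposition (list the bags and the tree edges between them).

The largest bag has 4 vertices, giving width 3; this decomposition certifies tw(G) ≤ 3. For the lower bound, the 4 vertices {1, 2, 4, 8} are pairwise adjacent, and any tree decomposition puts a clique entirely inside one bag — forcing width ≥ 3. Hence tw(G) = 3 exactly.

Treewidth 3.
One such decomposition:
Bags: B1 = {1, 2, 5, 8}  B2 = {1, 2, 8, 9}  B3 = {1, 2, 6, 8}  B4 = {1, 2, 4, 8}  B5 = {1, 6, 7, 8}  B6 = {1, 2, 8, 10}  B7 = {1, 3, 4, 8}
Tree: B1–B2, B2–B3, B3–B4, B3–B5, B2–B6, B4–B7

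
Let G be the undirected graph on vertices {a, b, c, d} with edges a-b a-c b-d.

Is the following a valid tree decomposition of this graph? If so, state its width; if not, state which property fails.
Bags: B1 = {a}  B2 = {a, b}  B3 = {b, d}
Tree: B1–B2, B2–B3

A tree decomposition must satisfy three properties: every vertex lies in some bag; for every edge, both endpoints lie together in some bag; and for every vertex, the bags containing it form a connected subtree. Here vertex c appears in no bag, so the decomposition is invalid.

No — vertex c appears in no bag.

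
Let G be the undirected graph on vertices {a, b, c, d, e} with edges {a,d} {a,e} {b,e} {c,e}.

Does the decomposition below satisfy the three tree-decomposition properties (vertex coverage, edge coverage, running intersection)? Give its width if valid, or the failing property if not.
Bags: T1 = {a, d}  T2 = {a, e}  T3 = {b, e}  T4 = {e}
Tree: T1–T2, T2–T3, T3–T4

No — vertex c appears in no bag.

A tree decomposition must satisfy three properties: every vertex lies in some bag; for every edge, both endpoints lie together in some bag; and for every vertex, the bags containing it form a connected subtree. Here vertex c appears in no bag, so the decomposition is invalid.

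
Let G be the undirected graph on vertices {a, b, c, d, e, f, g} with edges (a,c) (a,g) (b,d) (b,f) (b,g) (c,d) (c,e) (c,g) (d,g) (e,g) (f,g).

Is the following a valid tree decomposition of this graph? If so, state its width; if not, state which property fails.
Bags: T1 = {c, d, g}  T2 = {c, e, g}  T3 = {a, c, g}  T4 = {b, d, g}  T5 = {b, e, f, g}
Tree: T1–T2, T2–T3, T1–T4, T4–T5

A tree decomposition must satisfy three properties: every vertex lies in some bag; for every edge, both endpoints lie together in some bag; and for every vertex, the bags containing it form a connected subtree. Here bags containing vertex e are not connected in the tree, so the decomposition is invalid.

No — bags containing vertex e are not connected in the tree.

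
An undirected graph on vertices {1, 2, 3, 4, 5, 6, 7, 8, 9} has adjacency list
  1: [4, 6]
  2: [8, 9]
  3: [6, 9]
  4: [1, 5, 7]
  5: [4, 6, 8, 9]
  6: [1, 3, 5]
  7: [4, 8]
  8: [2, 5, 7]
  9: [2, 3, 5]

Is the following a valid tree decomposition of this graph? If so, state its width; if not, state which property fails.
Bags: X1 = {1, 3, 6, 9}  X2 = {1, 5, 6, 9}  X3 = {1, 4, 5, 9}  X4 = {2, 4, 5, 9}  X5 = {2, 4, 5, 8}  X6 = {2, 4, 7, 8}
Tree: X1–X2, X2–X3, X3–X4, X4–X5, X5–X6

Vertex coverage: the bags together contain {1, 2, 3, 4, 5, 6, 7, 8, 9}, the full vertex set. Edge coverage: each edge of G has both endpoints in at least one bag. Running intersection: for every vertex, the bags containing it form a connected subtree. All three properties hold, so this is a valid tree decomposition of width max|bag| − 1 = 3, and hence tw(G) ≤ 3.

Yes; width 3.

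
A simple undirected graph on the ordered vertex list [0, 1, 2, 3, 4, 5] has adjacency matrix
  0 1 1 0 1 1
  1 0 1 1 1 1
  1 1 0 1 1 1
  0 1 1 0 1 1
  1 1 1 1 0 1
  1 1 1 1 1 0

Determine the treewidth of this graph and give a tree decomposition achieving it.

The largest bag has 5 vertices, giving width 4; this decomposition certifies tw(G) ≤ 4. Conversely, {0, 1, 2, 4, 5} is a clique of size 5, and the vertices of any clique must share a bag in every tree decomposition; so some bag has ≥ 5 vertices and tw(G) ≥ 4. The upper and lower bounds meet at 4, so that is the treewidth.

Treewidth 4.
One such decomposition:
Bags: B1 = {1, 2, 3, 4, 5}  B2 = {0, 1, 2, 4, 5}
Tree: B1–B2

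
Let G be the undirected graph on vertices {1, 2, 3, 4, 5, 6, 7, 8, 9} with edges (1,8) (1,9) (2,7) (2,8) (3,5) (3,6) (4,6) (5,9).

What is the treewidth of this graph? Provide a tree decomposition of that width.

Each bag holds 2 vertices, so the decomposition has width 1, which upper-bounds the treewidth. Any graph with an edge has treewidth ≥ 1, and G has the edge 4–6. Hence tw(G) = 1 exactly.

Treewidth 1.
Bags: B1 = {4, 6}  B2 = {3, 6}  B3 = {3, 5}  B4 = {5, 9}  B5 = {1, 9}  B6 = {1, 8}  B7 = {2, 8}  B8 = {2, 7}
Tree: B1–B2, B2–B3, B3–B4, B4–B5, B5–B6, B6–B7, B7–B8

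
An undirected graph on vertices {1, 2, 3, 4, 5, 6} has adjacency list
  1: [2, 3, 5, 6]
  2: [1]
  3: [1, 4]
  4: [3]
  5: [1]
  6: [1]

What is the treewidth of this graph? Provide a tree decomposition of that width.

Each bag holds 2 vertices, so the decomposition has width 1, which upper-bounds the treewidth. G has an edge, so its treewidth is at least 1. Combining the bounds, tw(G) = 1.

Treewidth 1.
One optimal decomposition is:
Bags: B1 = {1, 2}  B2 = {1, 5}  B3 = {1, 6}  B4 = {1, 3}  B5 = {3, 4}
Tree: B1–B2, B2–B3, B1–B4, B4–B5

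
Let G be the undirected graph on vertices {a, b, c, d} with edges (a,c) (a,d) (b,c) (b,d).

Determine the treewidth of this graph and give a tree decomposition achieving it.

Every bag has size at most 3, so the width is 3 − 1 = 2 and tw(G) ≤ 2. Since d–a–c–b–d is a cycle in G, G is not acyclic. Forests are exactly the graphs of treewidth ≤ 1, so tw(G) ≥ 2. Hence tw(G) = 2 exactly.

Treewidth 2.
One optimal decomposition is:
Bags: B1 = {a, c, d}  B2 = {b, c, d}
Tree: B1–B2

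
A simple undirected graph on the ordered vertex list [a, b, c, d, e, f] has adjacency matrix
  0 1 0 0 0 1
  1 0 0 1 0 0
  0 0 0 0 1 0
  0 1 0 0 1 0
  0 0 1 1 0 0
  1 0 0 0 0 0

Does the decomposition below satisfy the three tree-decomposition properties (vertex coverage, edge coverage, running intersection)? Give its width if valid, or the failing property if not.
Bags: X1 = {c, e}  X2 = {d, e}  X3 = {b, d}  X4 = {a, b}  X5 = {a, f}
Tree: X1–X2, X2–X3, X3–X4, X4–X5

Yes; width 1.

Checking the three conditions: (i) the bags cover all of {a, b, c, d, e, f}; (ii) for each edge, some bag contains both endpoints; (iii) the bags containing any fixed vertex form a subtree. All hold, so the decomposition is valid with width 2 − 1 = 1.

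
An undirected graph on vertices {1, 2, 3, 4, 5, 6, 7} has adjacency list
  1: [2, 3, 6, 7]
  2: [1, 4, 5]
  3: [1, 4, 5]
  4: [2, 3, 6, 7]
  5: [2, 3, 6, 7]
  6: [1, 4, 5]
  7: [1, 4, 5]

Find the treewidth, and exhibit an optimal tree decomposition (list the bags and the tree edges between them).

Treewidth 3.
Bags: B1 = {1, 2, 4, 5}  B2 = {1, 3, 4, 5}  B3 = {1, 4, 5, 7}  B4 = {1, 4, 5, 6}
Tree: B1–B2, B2–B3, B3–B4

Every bag has size at most 4, so the width is 4 − 1 = 3 and tw(G) ≤ 3. For the lower bound: the 4 vertex sets {2,4}, {3,5}, {1}, {7} are disjoint, each induces a connected subgraph, and every pair is joined by at least one edge of G. Contracting each set to a single vertex therefore yields K_{4} as a minor, and since treewidth is minor-monotone, tw(G) ≥ tw(K_{4}) = 3. Combining the bounds, tw(G) = 3.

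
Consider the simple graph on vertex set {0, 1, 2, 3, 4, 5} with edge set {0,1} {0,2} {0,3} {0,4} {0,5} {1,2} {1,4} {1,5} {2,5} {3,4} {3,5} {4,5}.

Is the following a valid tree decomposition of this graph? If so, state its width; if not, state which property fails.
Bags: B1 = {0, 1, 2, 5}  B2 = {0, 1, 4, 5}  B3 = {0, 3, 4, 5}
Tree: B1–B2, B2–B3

Yes; width 3.

Every vertex of G appears in some bag (union = {0, 1, 2, 3, 4, 5}); every edge is covered by a bag; and for each vertex v the set of bags containing v is connected in the bag tree. The decomposition is therefore valid. The largest bag has 4 vertices, so the width is 3.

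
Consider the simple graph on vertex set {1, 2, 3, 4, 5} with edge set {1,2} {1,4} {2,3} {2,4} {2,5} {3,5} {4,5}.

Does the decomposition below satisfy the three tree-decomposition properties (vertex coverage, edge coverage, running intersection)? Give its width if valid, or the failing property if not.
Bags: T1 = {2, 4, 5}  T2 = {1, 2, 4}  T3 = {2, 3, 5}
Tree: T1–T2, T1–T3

Vertex coverage: the bags together contain {1, 2, 3, 4, 5}, the full vertex set. Edge coverage: each edge of G has both endpoints in at least one bag. Running intersection: for every vertex, the bags containing it form a connected subtree. All three properties hold, so this is a valid tree decomposition of width max|bag| − 1 = 2, and hence tw(G) ≤ 2.

Yes; width 2.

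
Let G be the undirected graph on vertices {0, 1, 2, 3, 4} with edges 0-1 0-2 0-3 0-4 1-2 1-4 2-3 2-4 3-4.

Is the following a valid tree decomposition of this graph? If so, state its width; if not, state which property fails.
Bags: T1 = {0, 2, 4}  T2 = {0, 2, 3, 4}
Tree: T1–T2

No — vertex 1 appears in no bag.

A tree decomposition must satisfy three properties: every vertex lies in some bag; for every edge, both endpoints lie together in some bag; and for every vertex, the bags containing it form a connected subtree. Here vertex 1 appears in no bag, so the decomposition is invalid.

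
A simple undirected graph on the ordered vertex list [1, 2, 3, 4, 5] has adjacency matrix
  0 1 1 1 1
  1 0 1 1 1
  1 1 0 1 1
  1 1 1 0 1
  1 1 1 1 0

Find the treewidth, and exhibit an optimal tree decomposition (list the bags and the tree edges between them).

Treewidth 4.
One such decomposition:
Bags: B1 = {1, 2, 3, 4, 5}
Tree: (single bag)

A single bag containing all 5 vertices is trivially a valid decomposition of width 4. On the other hand G contains the 5-clique {1, 2, 3, 4, 5}. A clique must lie in a single bag of any decomposition, so no decomposition can have width below 4. Therefore the treewidth is 4.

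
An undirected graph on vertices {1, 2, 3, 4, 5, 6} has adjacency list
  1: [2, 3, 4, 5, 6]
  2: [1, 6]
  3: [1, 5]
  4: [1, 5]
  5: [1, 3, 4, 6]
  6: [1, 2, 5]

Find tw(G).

2

A width-2 tree decomposition is:
Bags: B1 = {1, 4, 5}  B2 = {1, 5, 6}  B3 = {1, 3, 5}  B4 = {1, 2, 6}
Tree: B1–B2, B2–B3, B2–B4
The largest bag has 3 vertices, giving width 2; this decomposition certifies tw(G) ≤ 2. Conversely, {1, 2, 6} is a clique of size 3, and the vertices of any clique must share a bag in every tree decomposition; so some bag has ≥ 3 vertices and tw(G) ≥ 2. Therefore the treewidth is 2.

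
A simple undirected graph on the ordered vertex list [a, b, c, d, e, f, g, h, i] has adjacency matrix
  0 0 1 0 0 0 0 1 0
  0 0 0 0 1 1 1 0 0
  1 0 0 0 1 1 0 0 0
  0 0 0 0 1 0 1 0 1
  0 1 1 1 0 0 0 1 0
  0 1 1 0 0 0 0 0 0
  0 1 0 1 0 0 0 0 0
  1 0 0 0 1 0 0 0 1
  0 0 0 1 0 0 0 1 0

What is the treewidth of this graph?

3

A width-3 tree decomposition is:
Bags: B1 = {b, d, g, i}  B2 = {b, d, e, i}  B3 = {b, e, h, i}  B4 = {b, e, f, h}  B5 = {c, e, f, h}  B6 = {a, c, f, h}
Tree: B1–B2, B2–B3, B3–B4, B4–B5, B5–B6
The largest bag has 4 vertices, giving width 3; this decomposition certifies tw(G) ≤ 3. For the lower bound: the 4 vertex sets {d,g,i}, {b}, {e}, {a,c,f,h} are disjoint, each induces a connected subgraph, and every pair is joined by at least one edge of G. Contracting each set to a single vertex therefore yields K_{4} as a minor, and since treewidth is minor-monotone, tw(G) ≥ tw(K_{4}) = 3. Hence tw(G) = 3 exactly.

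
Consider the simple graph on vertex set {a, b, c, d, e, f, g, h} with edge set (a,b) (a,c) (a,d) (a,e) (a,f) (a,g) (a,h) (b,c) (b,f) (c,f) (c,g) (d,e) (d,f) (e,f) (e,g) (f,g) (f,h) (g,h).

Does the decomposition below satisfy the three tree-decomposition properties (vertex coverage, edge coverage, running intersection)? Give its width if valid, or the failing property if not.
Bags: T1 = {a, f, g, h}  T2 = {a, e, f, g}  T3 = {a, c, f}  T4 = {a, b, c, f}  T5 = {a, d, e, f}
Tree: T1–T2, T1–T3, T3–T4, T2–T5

No — edge (g,c) lies in no bag.

A tree decomposition must satisfy three properties: every vertex lies in some bag; for every edge, both endpoints lie together in some bag; and for every vertex, the bags containing it form a connected subtree. Here edge (g,c) lies in no bag, so the decomposition is invalid.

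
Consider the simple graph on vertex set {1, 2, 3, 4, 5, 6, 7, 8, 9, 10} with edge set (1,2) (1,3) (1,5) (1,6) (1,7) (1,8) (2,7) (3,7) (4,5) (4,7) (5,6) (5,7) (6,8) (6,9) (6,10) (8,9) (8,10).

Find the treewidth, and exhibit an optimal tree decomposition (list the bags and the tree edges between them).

Treewidth 2.
One such decomposition:
Bags: B1 = {1, 5, 6}  B2 = {1, 6, 8}  B3 = {1, 5, 7}  B4 = {1, 2, 7}  B5 = {1, 3, 7}  B6 = {6, 8, 9}  B7 = {4, 5, 7}  B8 = {6, 8, 10}
Tree: B1–B2, B1–B3, B3–B4, B4–B5, B2–B6, B3–B7, B2–B8

Every bag has size at most 3, so the width is 3 − 1 = 2 and tw(G) ≤ 2. For the lower bound, the 3 vertices {1, 6, 8} are pairwise adjacent, and any tree decomposition puts a clique entirely inside one bag — forcing width ≥ 2. The upper and lower bounds meet at 2, so that is the treewidth.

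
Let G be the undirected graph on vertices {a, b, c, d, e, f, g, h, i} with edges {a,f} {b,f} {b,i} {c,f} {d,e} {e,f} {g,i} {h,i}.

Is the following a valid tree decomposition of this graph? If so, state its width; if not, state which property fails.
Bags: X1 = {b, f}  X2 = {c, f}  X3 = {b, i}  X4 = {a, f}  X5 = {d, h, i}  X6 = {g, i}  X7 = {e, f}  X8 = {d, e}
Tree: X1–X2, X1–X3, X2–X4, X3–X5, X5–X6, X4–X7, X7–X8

A tree decomposition must satisfy three properties: every vertex lies in some bag; for every edge, both endpoints lie together in some bag; and for every vertex, the bags containing it form a connected subtree. Here bags containing vertex d are not connected in the tree, so the decomposition is invalid.

No — bags containing vertex d are not connected in the tree.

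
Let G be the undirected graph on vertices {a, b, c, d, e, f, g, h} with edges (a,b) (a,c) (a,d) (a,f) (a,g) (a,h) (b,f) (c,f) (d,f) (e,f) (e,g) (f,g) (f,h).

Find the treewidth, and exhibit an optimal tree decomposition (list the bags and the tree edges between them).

Each bag holds 3 vertices, so the decomposition has width 2, which upper-bounds the treewidth. Conversely, {e, f, g} is a clique of size 3, and the vertices of any clique must share a bag in every tree decomposition; so some bag has ≥ 3 vertices and tw(G) ≥ 2. Combining the bounds, tw(G) = 2.

Treewidth 2.
One such decomposition:
Bags: B1 = {a, d, f}  B2 = {a, c, f}  B3 = {a, f, g}  B4 = {a, f, h}  B5 = {e, f, g}  B6 = {a, b, f}
Tree: B1–B2, B2–B3, B1–B4, B3–B5, B2–B6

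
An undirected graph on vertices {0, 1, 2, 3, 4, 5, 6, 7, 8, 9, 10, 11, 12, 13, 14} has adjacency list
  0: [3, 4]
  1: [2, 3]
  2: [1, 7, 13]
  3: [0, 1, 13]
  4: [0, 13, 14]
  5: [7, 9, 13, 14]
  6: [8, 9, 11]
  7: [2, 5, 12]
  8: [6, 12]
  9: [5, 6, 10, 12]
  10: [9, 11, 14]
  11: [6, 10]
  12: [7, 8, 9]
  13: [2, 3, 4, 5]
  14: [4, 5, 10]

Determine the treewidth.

A width-3 tree decomposition is:
Bags: B1 = {0, 1, 2, 3}  B2 = {0, 2, 3, 13}  B3 = {0, 2, 4, 13}  B4 = {2, 4, 7, 13}  B5 = {4, 5, 7, 13}  B6 = {4, 5, 7, 14}  B7 = {5, 7, 12, 14}  B8 = {5, 9, 12, 14}  B9 = {9, 10, 12, 14}  B10 = {8, 9, 10, 12}  B11 = {6, 8, 9, 10}  B12 = {6, 8, 10, 11}
Tree: B1–B2, B2–B3, B3–B4, B4–B5, B5–B6, B6–B7, B7–B8, B8–B9, B9–B10, B10–B11, B11–B12
Each bag holds 4 vertices, so the decomposition has width 3, which upper-bounds the treewidth. For the lower bound: the 4 vertex sets {0,1,3}, {2}, {13}, {4,5,7,14} are disjoint, each induces a connected subgraph, and every pair is joined by at least one edge of G. Contracting each set to a single vertex therefore yields K_{4} as a minor, and since treewidth is minor-monotone, tw(G) ≥ tw(K_{4}) = 3. The upper and lower bounds meet at 3, so that is the treewidth.

3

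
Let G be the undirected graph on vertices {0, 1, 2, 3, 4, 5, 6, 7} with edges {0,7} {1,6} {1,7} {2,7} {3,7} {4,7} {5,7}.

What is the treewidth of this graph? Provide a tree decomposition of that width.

Treewidth 1.
One optimal decomposition is:
Bags: B1 = {3, 7}  B2 = {0, 7}  B3 = {1, 7}  B4 = {4, 7}  B5 = {2, 7}  B6 = {1, 6}  B7 = {5, 7}
Tree: B1–B2, B1–B3, B2–B4, B3–B5, B3–B6, B1–B7

The largest bag has 2 vertices, giving width 1; this decomposition certifies tw(G) ≤ 1. Any graph with an edge has treewidth ≥ 1, and G has the edge 7–3. Therefore the treewidth is 1.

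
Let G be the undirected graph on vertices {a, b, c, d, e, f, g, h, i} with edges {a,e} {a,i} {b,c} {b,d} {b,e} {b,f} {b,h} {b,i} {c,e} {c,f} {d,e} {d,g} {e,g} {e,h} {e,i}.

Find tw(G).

A width-2 tree decomposition is:
Bags: B1 = {b, c, e}  B2 = {b, e, i}  B3 = {b, d, e}  B4 = {b, c, f}  B5 = {d, e, g}  B6 = {b, e, h}  B7 = {a, e, i}
Tree: B1–B2, B2–B3, B1–B4, B3–B5, B1–B6, B2–B7
Every bag has size at most 3, so the width is 3 − 1 = 2 and tw(G) ≤ 2. Conversely, {d, e, g} is a clique of size 3, and the vertices of any clique must share a bag in every tree decomposition; so some bag has ≥ 3 vertices and tw(G) ≥ 2. Therefore the treewidth is 2.

2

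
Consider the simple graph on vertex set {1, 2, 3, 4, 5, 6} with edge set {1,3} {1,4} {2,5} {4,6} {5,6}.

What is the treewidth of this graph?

A width-1 tree decomposition is:
Bags: B1 = {2, 5}  B2 = {5, 6}  B3 = {4, 6}  B4 = {1, 4}  B5 = {1, 3}
Tree: B1–B2, B2–B3, B3–B4, B4–B5
Each bag holds 2 vertices, so the decomposition has width 1, which upper-bounds the treewidth. Since G has at least one edge (e.g. 2–5), it is not an edgeless graph, so tw(G) ≥ 1. Combining the bounds, tw(G) = 1.

1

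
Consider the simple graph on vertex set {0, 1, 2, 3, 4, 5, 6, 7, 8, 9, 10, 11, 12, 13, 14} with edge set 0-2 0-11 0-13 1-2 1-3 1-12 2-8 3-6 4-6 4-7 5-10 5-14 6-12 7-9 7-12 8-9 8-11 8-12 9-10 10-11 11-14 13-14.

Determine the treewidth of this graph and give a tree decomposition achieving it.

Treewidth 3.
Bags: B1 = {5, 10, 13, 14}  B2 = {10, 11, 13, 14}  B3 = {0, 10, 11, 13}  B4 = {0, 9, 10, 11}  B5 = {0, 8, 9, 11}  B6 = {0, 2, 8, 9}  B7 = {2, 7, 8, 9}  B8 = {2, 7, 8, 12}  B9 = {1, 2, 7, 12}  B10 = {1, 4, 7, 12}  B11 = {1, 4, 6, 12}  B12 = {1, 3, 4, 6}
Tree: B1–B2, B2–B3, B3–B4, B4–B5, B5–B6, B6–B7, B7–B8, B8–B9, B9–B10, B10–B11, B11–B12

Each bag holds 4 vertices, so the decomposition has width 3, which upper-bounds the treewidth. For the lower bound: the 4 vertex sets {5,13,14}, {10}, {11}, {0,2,8,9} are disjoint, each induces a connected subgraph, and every pair is joined by at least one edge of G. Contracting each set to a single vertex therefore yields K_{4} as a minor, and since treewidth is minor-monotone, tw(G) ≥ tw(K_{4}) = 3. Combining the bounds, tw(G) = 3.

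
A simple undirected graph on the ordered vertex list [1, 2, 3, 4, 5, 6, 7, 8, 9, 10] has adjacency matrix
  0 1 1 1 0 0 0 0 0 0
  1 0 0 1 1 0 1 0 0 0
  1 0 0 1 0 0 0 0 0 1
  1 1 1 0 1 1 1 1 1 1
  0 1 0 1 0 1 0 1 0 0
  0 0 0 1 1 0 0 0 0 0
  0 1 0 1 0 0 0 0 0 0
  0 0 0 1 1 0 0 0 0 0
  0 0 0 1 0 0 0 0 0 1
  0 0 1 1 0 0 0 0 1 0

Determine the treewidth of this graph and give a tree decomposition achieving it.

The largest bag has 3 vertices, giving width 2; this decomposition certifies tw(G) ≤ 2. Conversely, {1, 2, 4} is a clique of size 3, and the vertices of any clique must share a bag in every tree decomposition; so some bag has ≥ 3 vertices and tw(G) ≥ 2. The upper and lower bounds meet at 2, so that is the treewidth.

Treewidth 2.
One such decomposition:
Bags: B1 = {1, 2, 4}  B2 = {2, 4, 5}  B3 = {1, 3, 4}  B4 = {2, 4, 7}  B5 = {4, 5, 6}  B6 = {4, 5, 8}  B7 = {3, 4, 10}  B8 = {4, 9, 10}
Tree: B1–B2, B1–B3, B1–B4, B2–B5, B5–B6, B3–B7, B7–B8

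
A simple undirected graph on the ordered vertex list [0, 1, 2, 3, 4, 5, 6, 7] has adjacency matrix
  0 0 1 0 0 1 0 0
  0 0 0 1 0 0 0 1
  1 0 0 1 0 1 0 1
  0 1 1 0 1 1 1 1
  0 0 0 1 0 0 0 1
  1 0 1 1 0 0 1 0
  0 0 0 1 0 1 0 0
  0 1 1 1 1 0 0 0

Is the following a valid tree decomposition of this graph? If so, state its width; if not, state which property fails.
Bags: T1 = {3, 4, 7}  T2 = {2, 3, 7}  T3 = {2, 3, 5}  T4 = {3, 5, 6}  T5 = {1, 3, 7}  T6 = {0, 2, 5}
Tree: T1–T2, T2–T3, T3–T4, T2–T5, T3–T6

Vertex coverage: the bags together contain {0, 1, 2, 3, 4, 5, 6, 7}, the full vertex set. Edge coverage: each edge of G has both endpoints in at least one bag. Running intersection: for every vertex, the bags containing it form a connected subtree. All three properties hold, so this is a valid tree decomposition of width max|bag| − 1 = 2, and hence tw(G) ≤ 2.

Yes; width 2.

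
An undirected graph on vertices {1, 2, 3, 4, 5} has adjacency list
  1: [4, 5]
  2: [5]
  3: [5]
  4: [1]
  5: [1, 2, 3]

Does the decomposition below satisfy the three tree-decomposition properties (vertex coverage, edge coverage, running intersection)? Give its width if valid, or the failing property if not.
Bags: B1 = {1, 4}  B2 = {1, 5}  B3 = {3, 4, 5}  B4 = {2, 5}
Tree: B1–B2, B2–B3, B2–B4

A tree decomposition must satisfy three properties: every vertex lies in some bag; for every edge, both endpoints lie together in some bag; and for every vertex, the bags containing it form a connected subtree. Here bags containing vertex 4 are not connected in the tree, so the decomposition is invalid.

No — bags containing vertex 4 are not connected in the tree.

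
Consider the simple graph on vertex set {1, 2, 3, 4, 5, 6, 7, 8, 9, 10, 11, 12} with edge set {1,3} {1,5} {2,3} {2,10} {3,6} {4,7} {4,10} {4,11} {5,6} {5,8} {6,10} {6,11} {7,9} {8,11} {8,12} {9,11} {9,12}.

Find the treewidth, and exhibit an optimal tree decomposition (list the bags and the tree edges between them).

The largest bag has 4 vertices, giving width 3; this decomposition certifies tw(G) ≤ 3. For the lower bound: the 4 vertex sets {1,2,3}, {10}, {6}, {4,5,8,11} are disjoint, each induces a connected subgraph, and every pair is joined by at least one edge of G. Contracting each set to a single vertex therefore yields K_{4} as a minor, and since treewidth is minor-monotone, tw(G) ≥ tw(K_{4}) = 3. Hence tw(G) = 3 exactly.

Treewidth 3.
One such decomposition:
Bags: B1 = {1, 2, 3, 10}  B2 = {1, 3, 6, 10}  B3 = {1, 5, 6, 10}  B4 = {4, 5, 6, 10}  B5 = {4, 5, 6, 11}  B6 = {4, 5, 8, 11}  B7 = {4, 7, 8, 11}  B8 = {7, 8, 9, 11}  B9 = {7, 8, 9, 12}
Tree: B1–B2, B2–B3, B3–B4, B4–B5, B5–B6, B6–B7, B7–B8, B8–B9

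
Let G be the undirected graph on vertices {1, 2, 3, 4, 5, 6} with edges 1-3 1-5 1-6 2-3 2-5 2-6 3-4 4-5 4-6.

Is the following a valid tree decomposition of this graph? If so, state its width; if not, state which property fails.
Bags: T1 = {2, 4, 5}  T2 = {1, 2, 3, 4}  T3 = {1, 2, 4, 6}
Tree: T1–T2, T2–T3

No — edge (1,5) lies in no bag.

A tree decomposition must satisfy three properties: every vertex lies in some bag; for every edge, both endpoints lie together in some bag; and for every vertex, the bags containing it form a connected subtree. Here edge (1,5) lies in no bag, so the decomposition is invalid.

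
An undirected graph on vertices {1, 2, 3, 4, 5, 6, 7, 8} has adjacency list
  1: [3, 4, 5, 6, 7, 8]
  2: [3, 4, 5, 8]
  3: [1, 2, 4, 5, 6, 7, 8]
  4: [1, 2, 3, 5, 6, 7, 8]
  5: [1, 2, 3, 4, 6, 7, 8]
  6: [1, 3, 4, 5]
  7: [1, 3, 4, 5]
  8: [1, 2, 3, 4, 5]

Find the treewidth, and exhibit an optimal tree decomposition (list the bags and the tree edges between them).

The largest bag has 5 vertices, giving width 4; this decomposition certifies tw(G) ≤ 4. Conversely, {1, 3, 4, 5, 8} is a clique of size 5, and the vertices of any clique must share a bag in every tree decomposition; so some bag has ≥ 5 vertices and tw(G) ≥ 4. Combining the bounds, tw(G) = 4.

Treewidth 4.
One optimal decomposition is:
Bags: B1 = {1, 3, 4, 5, 8}  B2 = {1, 3, 4, 5, 7}  B3 = {1, 3, 4, 5, 6}  B4 = {2, 3, 4, 5, 8}
Tree: B1–B2, B1–B3, B1–B4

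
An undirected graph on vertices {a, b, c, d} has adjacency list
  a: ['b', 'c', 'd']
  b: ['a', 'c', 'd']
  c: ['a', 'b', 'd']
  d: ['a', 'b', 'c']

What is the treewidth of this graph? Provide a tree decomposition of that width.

Treewidth 3.
One such decomposition:
Bags: B1 = {a, b, c, d}
Tree: (single bag)

With just one bag of size 4, the width is 4 − 1 = 3, so tw(G) ≤ 3. Conversely, {a, b, c, d} is a clique of size 4, and the vertices of any clique must share a bag in every tree decomposition; so some bag has ≥ 4 vertices and tw(G) ≥ 3. Hence tw(G) = 3 exactly.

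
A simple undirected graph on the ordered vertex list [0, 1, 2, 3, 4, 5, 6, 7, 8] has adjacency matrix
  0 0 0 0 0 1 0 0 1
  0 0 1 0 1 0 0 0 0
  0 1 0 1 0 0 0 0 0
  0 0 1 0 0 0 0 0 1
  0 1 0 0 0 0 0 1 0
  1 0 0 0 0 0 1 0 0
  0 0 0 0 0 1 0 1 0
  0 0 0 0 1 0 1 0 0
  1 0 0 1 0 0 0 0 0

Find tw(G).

2

A width-2 tree decomposition is:
Bags: B1 = {0, 5, 8}  B2 = {5, 6, 8}  B3 = {6, 7, 8}  B4 = {4, 7, 8}  B5 = {1, 4, 8}  B6 = {1, 2, 8}  B7 = {2, 3, 8}
Tree: B1–B2, B2–B3, B3–B4, B4–B5, B5–B6, B6–B7
Every bag has size at most 3, so the width is 3 − 1 = 2 and tw(G) ≤ 2. For the lower bound, G contains the cycle 8–0–5–6–7–4–1–2–3–8, so G is not a forest; only forests have treewidth ≤ 1, hence tw(G) ≥ 2. Therefore the treewidth is 2.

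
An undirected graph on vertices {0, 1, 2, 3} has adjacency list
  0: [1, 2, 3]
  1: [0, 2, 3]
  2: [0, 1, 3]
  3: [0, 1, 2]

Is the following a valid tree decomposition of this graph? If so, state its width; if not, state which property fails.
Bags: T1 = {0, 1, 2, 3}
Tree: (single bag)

Yes; width 3.

Vertex coverage: the bags together contain {0, 1, 2, 3}, the full vertex set. Edge coverage: each edge of G has both endpoints in at least one bag. Running intersection: for every vertex, the bags containing it form a connected subtree. All three properties hold, so this is a valid tree decomposition of width max|bag| − 1 = 3, and hence tw(G) ≤ 3.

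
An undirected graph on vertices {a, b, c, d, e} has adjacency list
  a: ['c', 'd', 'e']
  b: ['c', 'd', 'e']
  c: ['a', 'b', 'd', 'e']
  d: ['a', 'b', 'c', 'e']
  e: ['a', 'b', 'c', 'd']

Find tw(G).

A width-3 tree decomposition is:
Bags: B1 = {a, c, d, e}  B2 = {b, c, d, e}
Tree: B1–B2
Every bag has size at most 4, so the width is 4 − 1 = 3 and tw(G) ≤ 3. On the other hand G contains the 4-clique {a, c, d, e}. A clique must lie in a single bag of any decomposition, so no decomposition can have width below 3. The upper and lower bounds meet at 3, so that is the treewidth.

3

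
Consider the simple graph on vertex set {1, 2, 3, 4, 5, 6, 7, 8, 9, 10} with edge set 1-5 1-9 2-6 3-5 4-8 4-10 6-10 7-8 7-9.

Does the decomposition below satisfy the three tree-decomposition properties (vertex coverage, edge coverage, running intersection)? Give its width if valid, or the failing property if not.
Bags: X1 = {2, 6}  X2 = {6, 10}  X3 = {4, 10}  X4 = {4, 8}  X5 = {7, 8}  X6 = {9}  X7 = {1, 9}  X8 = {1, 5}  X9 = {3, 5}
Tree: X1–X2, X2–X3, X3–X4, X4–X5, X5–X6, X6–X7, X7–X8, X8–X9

No — edge (7,9) lies in no bag.

A tree decomposition must satisfy three properties: every vertex lies in some bag; for every edge, both endpoints lie together in some bag; and for every vertex, the bags containing it form a connected subtree. Here edge (7,9) lies in no bag, so the decomposition is invalid.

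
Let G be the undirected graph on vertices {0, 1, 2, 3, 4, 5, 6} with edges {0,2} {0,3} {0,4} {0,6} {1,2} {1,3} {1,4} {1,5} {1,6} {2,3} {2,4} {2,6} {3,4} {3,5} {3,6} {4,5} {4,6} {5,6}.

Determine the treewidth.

A width-4 tree decomposition is:
Bags: B1 = {1, 2, 3, 4, 6}  B2 = {1, 3, 4, 5, 6}  B3 = {0, 2, 3, 4, 6}
Tree: B1–B2, B1–B3
Every bag has size at most 5, so the width is 5 − 1 = 4 and tw(G) ≤ 4. For the lower bound, the 5 vertices {0, 2, 3, 4, 6} are pairwise adjacent, and any tree decomposition puts a clique entirely inside one bag — forcing width ≥ 4. Therefore the treewidth is 4.

4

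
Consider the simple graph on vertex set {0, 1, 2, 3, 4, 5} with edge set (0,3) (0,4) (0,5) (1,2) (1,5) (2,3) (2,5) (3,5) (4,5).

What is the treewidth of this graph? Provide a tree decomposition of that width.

Treewidth 2.
Bags: B1 = {0, 3, 5}  B2 = {2, 3, 5}  B3 = {1, 2, 5}  B4 = {0, 4, 5}
Tree: B1–B2, B2–B3, B1–B4

Each bag holds 3 vertices, so the decomposition has width 2, which upper-bounds the treewidth. On the other hand G contains the 3-clique {0, 3, 5}. A clique must lie in a single bag of any decomposition, so no decomposition can have width below 2. The upper and lower bounds meet at 2, so that is the treewidth.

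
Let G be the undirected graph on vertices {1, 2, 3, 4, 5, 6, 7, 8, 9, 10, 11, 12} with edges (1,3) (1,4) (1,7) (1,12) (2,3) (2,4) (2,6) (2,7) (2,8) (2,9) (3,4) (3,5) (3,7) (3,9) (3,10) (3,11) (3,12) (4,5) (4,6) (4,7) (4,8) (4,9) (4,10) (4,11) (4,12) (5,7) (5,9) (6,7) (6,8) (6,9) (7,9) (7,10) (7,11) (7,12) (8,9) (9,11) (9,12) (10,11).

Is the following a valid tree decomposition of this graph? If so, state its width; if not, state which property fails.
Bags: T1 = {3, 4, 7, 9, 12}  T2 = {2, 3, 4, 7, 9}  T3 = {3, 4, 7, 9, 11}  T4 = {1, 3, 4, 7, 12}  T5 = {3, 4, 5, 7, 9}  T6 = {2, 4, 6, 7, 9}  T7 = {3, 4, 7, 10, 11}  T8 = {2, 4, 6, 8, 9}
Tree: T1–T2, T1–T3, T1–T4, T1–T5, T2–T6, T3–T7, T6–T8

Checking the three conditions: (i) the bags cover all of {1, 2, 3, 4, 5, 6, 7, 8, 9, 10, 11, 12}; (ii) for each edge, some bag contains both endpoints; (iii) the bags containing any fixed vertex form a subtree. All hold, so the decomposition is valid with width 5 − 1 = 4.

Yes; width 4.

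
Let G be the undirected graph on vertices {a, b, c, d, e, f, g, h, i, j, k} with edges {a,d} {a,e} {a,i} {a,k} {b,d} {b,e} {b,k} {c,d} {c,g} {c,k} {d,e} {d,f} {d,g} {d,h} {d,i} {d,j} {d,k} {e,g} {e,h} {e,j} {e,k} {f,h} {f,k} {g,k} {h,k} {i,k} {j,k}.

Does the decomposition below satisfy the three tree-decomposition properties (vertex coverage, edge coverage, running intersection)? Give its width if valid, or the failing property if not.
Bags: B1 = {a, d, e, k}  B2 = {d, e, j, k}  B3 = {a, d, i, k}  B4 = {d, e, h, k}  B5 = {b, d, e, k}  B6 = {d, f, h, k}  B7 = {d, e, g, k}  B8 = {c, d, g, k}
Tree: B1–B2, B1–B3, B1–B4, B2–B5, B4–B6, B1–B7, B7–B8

Vertex coverage: the bags together contain {a, b, c, d, e, f, g, h, i, j, k}, the full vertex set. Edge coverage: each edge of G has both endpoints in at least one bag. Running intersection: for every vertex, the bags containing it form a connected subtree. All three properties hold, so this is a valid tree decomposition of width max|bag| − 1 = 3, and hence tw(G) ≤ 3.

Yes; width 3.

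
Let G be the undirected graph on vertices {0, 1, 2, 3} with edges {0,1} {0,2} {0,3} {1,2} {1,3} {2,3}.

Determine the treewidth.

3

A width-3 tree decomposition is:
Bags: B1 = {0, 1, 2, 3}
Tree: (single bag)
With just one bag of size 4, the width is 4 − 1 = 3, so tw(G) ≤ 3. Conversely, {0, 1, 2, 3} is a clique of size 4, and the vertices of any clique must share a bag in every tree decomposition; so some bag has ≥ 4 vertices and tw(G) ≥ 3. Combining the bounds, tw(G) = 3.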